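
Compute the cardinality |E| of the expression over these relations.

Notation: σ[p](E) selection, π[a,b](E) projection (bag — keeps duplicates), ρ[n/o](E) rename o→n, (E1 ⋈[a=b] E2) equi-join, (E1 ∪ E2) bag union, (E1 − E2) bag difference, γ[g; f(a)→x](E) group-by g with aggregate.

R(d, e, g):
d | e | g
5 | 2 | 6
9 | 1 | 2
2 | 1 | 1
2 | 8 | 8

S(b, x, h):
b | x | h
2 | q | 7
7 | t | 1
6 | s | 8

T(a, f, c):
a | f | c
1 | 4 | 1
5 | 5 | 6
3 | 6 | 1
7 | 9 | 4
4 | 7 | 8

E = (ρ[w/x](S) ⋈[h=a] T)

Per-node cardinality:
  S → 3
  ρ[w/x](S) → 3
  T → 5
  (ρ[w/x](S) ⋈[h=a] T) → 2

|E| = 2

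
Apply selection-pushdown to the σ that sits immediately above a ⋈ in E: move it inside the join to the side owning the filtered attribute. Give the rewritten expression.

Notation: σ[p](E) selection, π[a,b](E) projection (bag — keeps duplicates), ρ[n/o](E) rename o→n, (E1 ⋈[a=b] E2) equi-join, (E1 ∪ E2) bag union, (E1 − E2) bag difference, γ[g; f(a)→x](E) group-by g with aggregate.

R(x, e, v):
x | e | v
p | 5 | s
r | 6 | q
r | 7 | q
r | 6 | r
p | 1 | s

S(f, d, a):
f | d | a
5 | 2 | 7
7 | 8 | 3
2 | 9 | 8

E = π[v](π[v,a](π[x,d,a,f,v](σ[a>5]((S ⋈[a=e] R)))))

σ filters on a, owned by the left side.
E' = π[v](π[v,a](π[x,d,a,f,v]((σ[a>5](S) ⋈[a=e] R))))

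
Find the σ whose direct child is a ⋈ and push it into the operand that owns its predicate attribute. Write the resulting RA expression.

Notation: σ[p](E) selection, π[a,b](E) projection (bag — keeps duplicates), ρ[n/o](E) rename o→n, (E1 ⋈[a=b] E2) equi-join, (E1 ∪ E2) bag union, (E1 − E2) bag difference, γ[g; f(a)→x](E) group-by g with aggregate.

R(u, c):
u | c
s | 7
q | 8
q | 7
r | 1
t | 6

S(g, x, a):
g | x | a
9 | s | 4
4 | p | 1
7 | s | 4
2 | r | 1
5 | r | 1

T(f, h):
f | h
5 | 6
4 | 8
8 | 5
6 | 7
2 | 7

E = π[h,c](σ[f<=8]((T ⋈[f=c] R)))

σ filters on f, owned by the left side.
E' = π[h,c]((σ[f<=8](T) ⋈[f=c] R))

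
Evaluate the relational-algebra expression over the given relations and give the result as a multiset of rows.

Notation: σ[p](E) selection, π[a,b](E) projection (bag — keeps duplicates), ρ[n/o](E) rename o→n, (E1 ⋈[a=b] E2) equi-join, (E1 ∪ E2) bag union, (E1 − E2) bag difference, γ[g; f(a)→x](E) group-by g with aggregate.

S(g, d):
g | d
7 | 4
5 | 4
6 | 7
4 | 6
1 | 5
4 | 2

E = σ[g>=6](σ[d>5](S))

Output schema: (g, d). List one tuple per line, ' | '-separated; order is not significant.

Stepwise |·|:
  S → 6
  σ[d>5](S) → 2
  σ[g>=6](σ[d>5](S)) → 1

== RESULT ==
g | d
6 | 7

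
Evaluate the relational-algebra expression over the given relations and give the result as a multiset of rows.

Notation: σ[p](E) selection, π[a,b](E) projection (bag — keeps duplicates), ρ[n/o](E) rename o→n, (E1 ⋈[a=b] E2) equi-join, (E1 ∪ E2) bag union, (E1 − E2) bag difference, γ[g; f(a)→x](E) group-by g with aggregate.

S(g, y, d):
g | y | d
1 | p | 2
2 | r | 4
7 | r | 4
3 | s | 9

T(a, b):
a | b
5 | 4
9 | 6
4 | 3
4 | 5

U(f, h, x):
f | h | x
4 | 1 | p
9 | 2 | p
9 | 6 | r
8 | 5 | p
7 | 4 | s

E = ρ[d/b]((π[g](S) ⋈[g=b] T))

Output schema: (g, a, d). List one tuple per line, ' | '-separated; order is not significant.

Stepwise |·|:
  S → 4
  π[g](S) → 4
  T → 4
  (π[g](S) ⋈[g=b] T) → 1
  ρ[d/b]((π[g](S) ⋈[g=b] T)) → 1

== RESULT ==
g | a | d
3 | 4 | 3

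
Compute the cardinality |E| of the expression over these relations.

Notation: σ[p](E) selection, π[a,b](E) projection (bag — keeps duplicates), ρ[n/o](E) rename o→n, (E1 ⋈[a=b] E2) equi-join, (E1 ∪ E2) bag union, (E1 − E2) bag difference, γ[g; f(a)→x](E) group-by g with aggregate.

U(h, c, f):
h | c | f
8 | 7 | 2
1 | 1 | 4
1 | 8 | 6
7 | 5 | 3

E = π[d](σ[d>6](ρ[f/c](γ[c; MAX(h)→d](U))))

Row counts bottom-up:
  U → 4
  γ[c; MAX(h)→d](U) → 4
  ρ[f/c](γ[c; MAX(h)→d](U)) → 4
  σ[d>6](ρ[f/c](γ[c; MAX(h)→d](U))) → 2
  π[d](σ[d>6](ρ[f/c](γ[c; MAX(h)→d](U)))) → 2

|E| = 2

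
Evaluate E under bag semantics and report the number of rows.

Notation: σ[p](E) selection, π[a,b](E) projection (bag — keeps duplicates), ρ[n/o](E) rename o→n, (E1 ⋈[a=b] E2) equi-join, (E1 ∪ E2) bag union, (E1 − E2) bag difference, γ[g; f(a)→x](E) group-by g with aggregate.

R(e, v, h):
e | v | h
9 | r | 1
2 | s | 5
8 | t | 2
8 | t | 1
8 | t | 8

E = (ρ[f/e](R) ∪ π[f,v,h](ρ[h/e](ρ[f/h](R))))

Row counts bottom-up:
  R → 5
  ρ[f/e](R) → 5
  R → 5
  ρ[f/h](R) → 5
  ρ[h/e](ρ[f/h](R)) → 5
  π[f,v,h](ρ[h/e](ρ[f/h](R))) → 5
  (ρ[f/e](R) ∪ π[f,v,h](ρ[h/e](ρ[f/h](R)))) → 10

|E| = 10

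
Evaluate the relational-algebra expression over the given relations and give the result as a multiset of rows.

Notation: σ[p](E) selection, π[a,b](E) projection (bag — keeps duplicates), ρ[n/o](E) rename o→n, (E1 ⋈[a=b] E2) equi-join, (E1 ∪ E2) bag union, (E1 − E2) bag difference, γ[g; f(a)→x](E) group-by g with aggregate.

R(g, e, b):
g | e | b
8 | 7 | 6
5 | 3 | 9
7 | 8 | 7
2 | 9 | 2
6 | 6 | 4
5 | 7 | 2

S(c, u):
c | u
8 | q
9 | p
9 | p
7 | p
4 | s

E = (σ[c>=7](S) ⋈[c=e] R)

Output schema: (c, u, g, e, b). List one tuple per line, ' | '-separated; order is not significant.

Subexpression sizes:
  S → 5
  σ[c>=7](S) → 4
  R → 6
  (σ[c>=7](S) ⋈[c=e] R) → 5

== RESULT ==
c | u | g | e | b
7 | p | 5 | 7 | 2
7 | p | 8 | 7 | 6
8 | q | 7 | 8 | 7
9 | p | 2 | 9 | 2
9 | p | 2 | 9 | 2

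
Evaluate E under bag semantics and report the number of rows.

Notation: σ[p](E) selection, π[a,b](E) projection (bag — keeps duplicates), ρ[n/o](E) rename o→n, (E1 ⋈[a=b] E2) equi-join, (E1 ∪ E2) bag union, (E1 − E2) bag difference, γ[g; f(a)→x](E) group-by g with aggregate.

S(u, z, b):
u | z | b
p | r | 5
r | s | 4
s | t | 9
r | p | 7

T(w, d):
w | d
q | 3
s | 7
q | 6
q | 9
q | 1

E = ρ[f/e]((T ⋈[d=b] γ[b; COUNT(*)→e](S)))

Row counts bottom-up:
  T → 5
  S → 4
  γ[b; COUNT(*)→e](S) → 4
  (T ⋈[d=b] γ[b; COUNT(*)→e](S)) → 2
  ρ[f/e]((T ⋈[d=b] γ[b; COUNT(*)→e](S))) → 2

|E| = 2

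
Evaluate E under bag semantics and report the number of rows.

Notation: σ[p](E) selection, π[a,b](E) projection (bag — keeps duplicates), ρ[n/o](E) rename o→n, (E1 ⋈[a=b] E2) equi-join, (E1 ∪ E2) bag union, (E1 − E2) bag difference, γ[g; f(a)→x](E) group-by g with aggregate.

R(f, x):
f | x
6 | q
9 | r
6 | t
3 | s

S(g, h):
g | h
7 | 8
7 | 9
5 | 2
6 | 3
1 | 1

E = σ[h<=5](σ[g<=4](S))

Per-node cardinality:
  S → 5
  σ[g<=4](S) → 1
  σ[h<=5](σ[g<=4](S)) → 1

|E| = 1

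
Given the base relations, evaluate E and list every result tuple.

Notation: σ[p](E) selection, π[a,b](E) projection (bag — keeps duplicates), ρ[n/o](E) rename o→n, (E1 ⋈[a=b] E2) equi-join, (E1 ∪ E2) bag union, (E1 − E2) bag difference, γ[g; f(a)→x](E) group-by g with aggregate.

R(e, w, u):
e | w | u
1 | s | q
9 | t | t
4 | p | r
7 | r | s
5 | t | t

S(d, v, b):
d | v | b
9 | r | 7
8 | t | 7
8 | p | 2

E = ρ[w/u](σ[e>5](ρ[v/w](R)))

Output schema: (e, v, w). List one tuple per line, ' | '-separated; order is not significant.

Stepwise |·|:
  R → 5
  ρ[v/w](R) → 5
  σ[e>5](ρ[v/w](R)) → 2
  ρ[w/u](σ[e>5](ρ[v/w](R))) → 2

== RESULT ==
e | v | w
7 | r | s
9 | t | t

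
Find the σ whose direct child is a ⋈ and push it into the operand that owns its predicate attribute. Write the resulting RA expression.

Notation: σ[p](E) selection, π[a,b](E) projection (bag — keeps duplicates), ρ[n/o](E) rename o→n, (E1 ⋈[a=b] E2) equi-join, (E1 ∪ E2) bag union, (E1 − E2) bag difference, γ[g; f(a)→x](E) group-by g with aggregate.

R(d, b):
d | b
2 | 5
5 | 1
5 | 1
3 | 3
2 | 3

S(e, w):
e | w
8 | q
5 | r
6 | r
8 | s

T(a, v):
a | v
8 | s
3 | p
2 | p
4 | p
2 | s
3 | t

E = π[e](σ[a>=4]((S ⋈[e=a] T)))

σ filters on a, owned by the right side.
E' = π[e]((S ⋈[e=a] σ[a>=4](T)))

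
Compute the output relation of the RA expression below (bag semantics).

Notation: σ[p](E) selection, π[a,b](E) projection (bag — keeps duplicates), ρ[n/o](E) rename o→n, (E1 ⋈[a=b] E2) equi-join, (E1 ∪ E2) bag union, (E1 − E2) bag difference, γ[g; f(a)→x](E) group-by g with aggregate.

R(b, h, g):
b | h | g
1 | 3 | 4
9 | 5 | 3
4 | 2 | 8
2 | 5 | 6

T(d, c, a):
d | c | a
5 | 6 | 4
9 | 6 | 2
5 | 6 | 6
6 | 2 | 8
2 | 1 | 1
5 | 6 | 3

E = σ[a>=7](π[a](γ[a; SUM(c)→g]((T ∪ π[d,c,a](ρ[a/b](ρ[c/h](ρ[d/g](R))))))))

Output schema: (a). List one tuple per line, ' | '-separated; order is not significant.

Row counts bottom-up:
  T → 6
  R → 4
  ρ[d/g](R) → 4
  ρ[c/h](ρ[d/g](R)) → 4
  ρ[a/b](ρ[c/h](ρ[d/g](R))) → 4
  π[d,c,a](ρ[a/b](ρ[c/h](ρ[d/g](R)))) → 4
  (T ∪ π[d,c,a](ρ[a/b](ρ[c/h](ρ[d/g](R))))) → 10
  γ[a; SUM(c)→g]((T ∪ π[d,c,a](ρ[a/b](ρ[c/h](ρ[d/g](R)))))) → 7
  π[a](γ[a; SUM(c)→g]((T ∪ π[d,c,a](ρ[a/b](ρ[c/h](ρ[d/g](R))))))) → 7
  σ[a>=7](π[a](γ[a; SUM(c)→g]((T ∪ π[d,c,a](ρ[a/b](ρ[c/h](ρ[d/g](R)))))))) → 2

== RESULT ==
a
8
9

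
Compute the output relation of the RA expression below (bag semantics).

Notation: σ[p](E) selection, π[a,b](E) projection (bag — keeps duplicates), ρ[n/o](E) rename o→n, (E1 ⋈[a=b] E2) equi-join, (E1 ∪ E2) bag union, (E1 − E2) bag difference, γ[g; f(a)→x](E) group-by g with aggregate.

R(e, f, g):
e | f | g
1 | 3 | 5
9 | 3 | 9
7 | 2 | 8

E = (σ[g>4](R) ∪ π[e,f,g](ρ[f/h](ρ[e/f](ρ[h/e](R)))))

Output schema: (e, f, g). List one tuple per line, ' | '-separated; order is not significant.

Stepwise |·|:
  R → 3
  σ[g>4](R) → 3
  R → 3
  ρ[h/e](R) → 3
  ρ[e/f](ρ[h/e](R)) → 3
  ρ[f/h](ρ[e/f](ρ[h/e](R))) → 3
  π[e,f,g](ρ[f/h](ρ[e/f](ρ[h/e](R)))) → 3
  (σ[g>4](R) ∪ π[e,f,g](ρ[f/h](ρ[e/f](ρ[h/e](R))))) → 6

== RESULT ==
e | f | g
1 | 3 | 5
2 | 7 | 8
3 | 1 | 5
3 | 9 | 9
7 | 2 | 8
9 | 3 | 9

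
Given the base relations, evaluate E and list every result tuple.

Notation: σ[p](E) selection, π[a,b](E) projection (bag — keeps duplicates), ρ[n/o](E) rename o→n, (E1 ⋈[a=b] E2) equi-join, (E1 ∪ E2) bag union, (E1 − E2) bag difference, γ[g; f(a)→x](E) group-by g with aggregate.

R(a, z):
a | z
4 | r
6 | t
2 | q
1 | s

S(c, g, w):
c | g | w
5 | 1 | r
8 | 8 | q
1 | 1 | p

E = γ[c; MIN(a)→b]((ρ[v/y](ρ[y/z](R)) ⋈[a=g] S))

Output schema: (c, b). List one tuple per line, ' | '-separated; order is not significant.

Per-node cardinality:
  R → 4
  ρ[y/z](R) → 4
  ρ[v/y](ρ[y/z](R)) → 4
  S → 3
  (ρ[v/y](ρ[y/z](R)) ⋈[a=g] S) → 2
  γ[c; MIN(a)→b]((ρ[v/y](ρ[y/z](R)) ⋈[a=g] S)) → 2

== RESULT ==
c | b
1 | 1
5 | 1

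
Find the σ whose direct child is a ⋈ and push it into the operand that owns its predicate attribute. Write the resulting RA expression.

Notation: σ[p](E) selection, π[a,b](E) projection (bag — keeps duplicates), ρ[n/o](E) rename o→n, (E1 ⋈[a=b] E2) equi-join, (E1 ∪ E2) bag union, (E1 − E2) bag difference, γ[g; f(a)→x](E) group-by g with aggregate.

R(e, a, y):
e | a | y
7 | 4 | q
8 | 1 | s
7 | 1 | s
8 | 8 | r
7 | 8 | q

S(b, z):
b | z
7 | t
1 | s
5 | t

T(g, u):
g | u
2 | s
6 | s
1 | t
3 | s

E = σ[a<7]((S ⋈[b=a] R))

σ filters on a, owned by the right side.
E' = (S ⋈[b=a] σ[a<7](R))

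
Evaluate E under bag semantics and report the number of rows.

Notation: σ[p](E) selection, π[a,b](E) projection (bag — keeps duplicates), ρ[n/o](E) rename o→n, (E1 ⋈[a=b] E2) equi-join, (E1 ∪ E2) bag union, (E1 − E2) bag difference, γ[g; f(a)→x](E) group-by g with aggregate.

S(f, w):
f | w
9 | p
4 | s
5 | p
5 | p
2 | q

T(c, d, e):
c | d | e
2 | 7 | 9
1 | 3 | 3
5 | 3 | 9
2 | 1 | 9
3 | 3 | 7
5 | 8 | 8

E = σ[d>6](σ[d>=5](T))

Row counts bottom-up:
  T → 6
  σ[d>=5](T) → 2
  σ[d>6](σ[d>=5](T)) → 2

|E| = 2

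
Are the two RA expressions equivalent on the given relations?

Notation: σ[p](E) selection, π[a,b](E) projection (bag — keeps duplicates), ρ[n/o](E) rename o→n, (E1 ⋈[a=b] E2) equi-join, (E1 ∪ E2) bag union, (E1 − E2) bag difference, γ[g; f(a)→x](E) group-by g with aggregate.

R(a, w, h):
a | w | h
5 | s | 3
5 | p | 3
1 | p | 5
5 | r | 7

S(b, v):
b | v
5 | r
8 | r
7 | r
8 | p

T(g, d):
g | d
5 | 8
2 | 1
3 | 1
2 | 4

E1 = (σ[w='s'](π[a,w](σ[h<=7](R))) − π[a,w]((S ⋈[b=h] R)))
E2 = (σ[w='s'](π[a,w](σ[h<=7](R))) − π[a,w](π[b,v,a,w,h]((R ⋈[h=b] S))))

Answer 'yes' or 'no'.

E1 row counts bottom-up:
  R → 4
  σ[h<=7](R) → 4
  π[a,w](σ[h<=7](R)) → 4
  σ[w='s'](π[a,w](σ[h<=7](R))) → 1
  S → 4
  R → 4
  (S ⋈[b=h] R) → 2
  π[a,w]((S ⋈[b=h] R)) → 2
  (σ[w='s'](π[a,w](σ[h<=7](R))) − π[a,w]((S ⋈[b=h] R))) → 1
E2 row counts bottom-up:
  R → 4
  σ[h<=7](R) → 4
  π[a,w](σ[h<=7](R)) → 4
  σ[w='s'](π[a,w](σ[h<=7](R))) → 1
  R → 4
  S → 4
  (R ⋈[h=b] S) → 2
  π[b,v,a,w,h]((R ⋈[h=b] S)) → 2
  π[a,w](π[b,v,a,w,h]((R ⋈[h=b] S))) → 2
  (σ[w='s'](π[a,w](σ[h<=7](R))) − π[a,w](π[b,v,a,w,h]((R ⋈[h=b] S)))) → 1

E1 and E2 produce the same multiset:
a | w
5 | s

yes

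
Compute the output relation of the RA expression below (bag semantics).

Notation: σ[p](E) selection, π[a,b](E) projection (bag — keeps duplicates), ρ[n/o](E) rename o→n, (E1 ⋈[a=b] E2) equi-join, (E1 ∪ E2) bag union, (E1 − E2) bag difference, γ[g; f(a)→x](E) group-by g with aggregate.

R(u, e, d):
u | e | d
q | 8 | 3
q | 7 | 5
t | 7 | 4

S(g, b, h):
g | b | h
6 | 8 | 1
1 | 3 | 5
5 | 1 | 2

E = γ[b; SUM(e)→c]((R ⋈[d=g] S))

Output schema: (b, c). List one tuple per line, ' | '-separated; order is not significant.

Per-node cardinality:
  R → 3
  S → 3
  (R ⋈[d=g] S) → 1
  γ[b; SUM(e)→c]((R ⋈[d=g] S)) → 1

== RESULT ==
b | c
1 | 7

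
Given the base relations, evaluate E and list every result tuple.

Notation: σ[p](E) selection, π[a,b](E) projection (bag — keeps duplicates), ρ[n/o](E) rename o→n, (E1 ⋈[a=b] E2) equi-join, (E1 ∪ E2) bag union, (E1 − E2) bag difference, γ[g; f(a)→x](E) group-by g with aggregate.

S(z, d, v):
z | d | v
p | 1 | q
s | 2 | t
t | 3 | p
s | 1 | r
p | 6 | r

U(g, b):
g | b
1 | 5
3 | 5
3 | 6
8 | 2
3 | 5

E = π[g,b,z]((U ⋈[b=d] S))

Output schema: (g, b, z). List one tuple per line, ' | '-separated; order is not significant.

Stepwise |·|:
  U → 5
  S → 5
  (U ⋈[b=d] S) → 2
  π[g,b,z]((U ⋈[b=d] S)) → 2

== RESULT ==
g | b | z
3 | 6 | p
8 | 2 | s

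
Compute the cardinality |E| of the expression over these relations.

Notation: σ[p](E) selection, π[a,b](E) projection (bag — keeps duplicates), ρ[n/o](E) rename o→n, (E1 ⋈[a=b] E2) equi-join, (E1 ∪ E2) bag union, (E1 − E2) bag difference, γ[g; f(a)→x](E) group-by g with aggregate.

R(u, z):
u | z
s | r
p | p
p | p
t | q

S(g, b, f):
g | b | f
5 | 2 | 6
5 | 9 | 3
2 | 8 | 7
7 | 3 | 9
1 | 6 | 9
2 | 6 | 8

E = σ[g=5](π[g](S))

Subexpression sizes:
  S → 6
  π[g](S) → 6
  σ[g=5](π[g](S)) → 2

|E| = 2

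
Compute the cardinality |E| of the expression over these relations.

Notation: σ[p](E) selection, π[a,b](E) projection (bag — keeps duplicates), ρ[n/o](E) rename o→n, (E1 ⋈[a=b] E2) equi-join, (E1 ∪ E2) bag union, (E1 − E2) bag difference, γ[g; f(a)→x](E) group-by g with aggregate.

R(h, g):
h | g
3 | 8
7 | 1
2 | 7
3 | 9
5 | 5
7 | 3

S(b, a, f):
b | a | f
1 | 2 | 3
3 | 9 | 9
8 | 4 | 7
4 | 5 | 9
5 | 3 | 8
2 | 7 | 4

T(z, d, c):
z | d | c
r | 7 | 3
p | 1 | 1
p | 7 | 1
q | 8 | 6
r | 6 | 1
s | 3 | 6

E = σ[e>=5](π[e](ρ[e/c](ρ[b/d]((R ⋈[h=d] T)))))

Row counts bottom-up:
  R → 6
  T → 6
  (R ⋈[h=d] T) → 6
  ρ[b/d]((R ⋈[h=d] T)) → 6
  ρ[e/c](ρ[b/d]((R ⋈[h=d] T))) → 6
  π[e](ρ[e/c](ρ[b/d]((R ⋈[h=d] T)))) → 6
  σ[e>=5](π[e](ρ[e/c](ρ[b/d]((R ⋈[h=d] T))))) → 2

|E| = 2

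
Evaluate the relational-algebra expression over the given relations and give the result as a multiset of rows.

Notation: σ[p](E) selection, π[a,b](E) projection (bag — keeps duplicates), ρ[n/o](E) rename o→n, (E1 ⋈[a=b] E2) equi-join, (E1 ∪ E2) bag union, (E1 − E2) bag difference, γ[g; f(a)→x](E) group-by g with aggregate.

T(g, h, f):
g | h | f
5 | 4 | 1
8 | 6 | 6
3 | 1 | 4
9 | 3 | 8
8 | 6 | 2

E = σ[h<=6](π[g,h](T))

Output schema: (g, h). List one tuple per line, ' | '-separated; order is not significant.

Row counts bottom-up:
  T → 5
  π[g,h](T) → 5
  σ[h<=6](π[g,h](T)) → 5

== RESULT ==
g | h
3 | 1
5 | 4
8 | 6
8 | 6
9 | 3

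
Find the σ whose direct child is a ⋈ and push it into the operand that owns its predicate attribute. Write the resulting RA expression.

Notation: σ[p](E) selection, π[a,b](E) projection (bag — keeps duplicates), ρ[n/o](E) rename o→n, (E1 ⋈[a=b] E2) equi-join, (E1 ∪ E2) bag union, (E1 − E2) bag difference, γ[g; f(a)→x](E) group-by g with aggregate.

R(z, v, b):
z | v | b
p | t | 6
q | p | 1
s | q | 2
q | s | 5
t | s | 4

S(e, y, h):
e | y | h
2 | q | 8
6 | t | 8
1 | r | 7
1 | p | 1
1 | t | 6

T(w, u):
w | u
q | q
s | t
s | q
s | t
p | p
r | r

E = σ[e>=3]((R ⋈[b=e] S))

σ filters on e, owned by the right side.
E' = (R ⋈[b=e] σ[e>=3](S))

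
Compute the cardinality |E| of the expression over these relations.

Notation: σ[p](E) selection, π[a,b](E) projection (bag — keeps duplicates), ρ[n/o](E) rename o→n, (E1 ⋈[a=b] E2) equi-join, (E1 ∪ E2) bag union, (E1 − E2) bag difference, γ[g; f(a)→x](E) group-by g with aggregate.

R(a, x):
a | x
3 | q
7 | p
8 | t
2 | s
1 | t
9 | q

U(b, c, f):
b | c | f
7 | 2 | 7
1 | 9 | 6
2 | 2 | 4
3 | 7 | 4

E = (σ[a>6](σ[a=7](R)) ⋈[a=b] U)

Stepwise |·|:
  R → 6
  σ[a=7](R) → 1
  σ[a>6](σ[a=7](R)) → 1
  U → 4
  (σ[a>6](σ[a=7](R)) ⋈[a=b] U) → 1

|E| = 1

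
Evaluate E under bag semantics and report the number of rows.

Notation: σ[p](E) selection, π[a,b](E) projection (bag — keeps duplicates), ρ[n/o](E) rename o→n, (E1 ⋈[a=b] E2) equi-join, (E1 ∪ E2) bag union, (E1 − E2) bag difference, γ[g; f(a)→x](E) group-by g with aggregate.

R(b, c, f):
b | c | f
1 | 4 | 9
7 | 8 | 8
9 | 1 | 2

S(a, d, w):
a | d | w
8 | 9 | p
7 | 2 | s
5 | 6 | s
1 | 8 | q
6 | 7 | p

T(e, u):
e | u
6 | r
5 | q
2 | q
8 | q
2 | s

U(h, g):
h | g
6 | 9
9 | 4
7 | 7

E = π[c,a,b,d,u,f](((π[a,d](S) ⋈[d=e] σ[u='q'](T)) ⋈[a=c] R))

Row counts bottom-up:
  S → 5
  π[a,d](S) → 5
  T → 5
  σ[u='q'](T) → 3
  (π[a,d](S) ⋈[d=e] σ[u='q'](T)) → 2
  R → 3
  ((π[a,d](S) ⋈[d=e] σ[u='q'](T)) ⋈[a=c] R) → 1
  π[c,a,b,d,u,f](((π[a,d](S) ⋈[d=e] σ[u='q'](T)) ⋈[a=c] R)) → 1

|E| = 1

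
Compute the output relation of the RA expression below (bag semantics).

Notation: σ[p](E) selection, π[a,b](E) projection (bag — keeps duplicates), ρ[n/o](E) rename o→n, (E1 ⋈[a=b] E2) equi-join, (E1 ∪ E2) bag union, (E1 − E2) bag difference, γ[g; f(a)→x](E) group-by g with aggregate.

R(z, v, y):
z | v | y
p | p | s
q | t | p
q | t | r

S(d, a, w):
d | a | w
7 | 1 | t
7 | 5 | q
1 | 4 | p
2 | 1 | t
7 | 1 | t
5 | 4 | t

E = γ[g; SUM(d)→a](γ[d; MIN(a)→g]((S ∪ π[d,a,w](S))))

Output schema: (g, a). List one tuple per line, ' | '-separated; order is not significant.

Stepwise |·|:
  S → 6
  S → 6
  π[d,a,w](S) → 6
  (S ∪ π[d,a,w](S)) → 12
  γ[d; MIN(a)→g]((S ∪ π[d,a,w](S))) → 4
  γ[g; SUM(d)→a](γ[d; MIN(a)→g]((S ∪ π[d,a,w](S)))) → 2

== RESULT ==
g | a
1 | 9
4 | 6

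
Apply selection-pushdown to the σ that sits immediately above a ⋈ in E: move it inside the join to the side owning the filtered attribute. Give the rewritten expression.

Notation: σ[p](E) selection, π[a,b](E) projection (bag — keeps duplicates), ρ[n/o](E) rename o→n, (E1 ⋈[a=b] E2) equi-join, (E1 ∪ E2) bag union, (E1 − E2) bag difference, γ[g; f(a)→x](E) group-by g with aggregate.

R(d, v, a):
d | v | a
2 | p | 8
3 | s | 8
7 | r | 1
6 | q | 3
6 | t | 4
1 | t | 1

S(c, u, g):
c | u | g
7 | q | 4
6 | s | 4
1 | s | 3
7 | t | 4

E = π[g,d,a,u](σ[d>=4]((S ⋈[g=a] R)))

σ filters on d, owned by the right side.
E' = π[g,d,a,u]((S ⋈[g=a] σ[d>=4](R)))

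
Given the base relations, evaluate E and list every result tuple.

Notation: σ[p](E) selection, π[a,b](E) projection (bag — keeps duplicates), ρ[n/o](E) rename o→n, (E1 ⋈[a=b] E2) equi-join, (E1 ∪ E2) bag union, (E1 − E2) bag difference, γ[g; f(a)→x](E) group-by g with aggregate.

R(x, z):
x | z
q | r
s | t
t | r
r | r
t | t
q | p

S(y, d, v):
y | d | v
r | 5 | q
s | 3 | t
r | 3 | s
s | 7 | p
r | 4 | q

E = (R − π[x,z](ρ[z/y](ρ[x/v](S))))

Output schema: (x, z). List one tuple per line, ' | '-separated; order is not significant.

Stepwise |·|:
  R → 6
  S → 5
  ρ[x/v](S) → 5
  ρ[z/y](ρ[x/v](S)) → 5
  π[x,z](ρ[z/y](ρ[x/v](S))) → 5
  (R − π[x,z](ρ[z/y](ρ[x/v](S)))) → 5

== RESULT ==
x | z
q | p
r | r
s | t
t | r
t | t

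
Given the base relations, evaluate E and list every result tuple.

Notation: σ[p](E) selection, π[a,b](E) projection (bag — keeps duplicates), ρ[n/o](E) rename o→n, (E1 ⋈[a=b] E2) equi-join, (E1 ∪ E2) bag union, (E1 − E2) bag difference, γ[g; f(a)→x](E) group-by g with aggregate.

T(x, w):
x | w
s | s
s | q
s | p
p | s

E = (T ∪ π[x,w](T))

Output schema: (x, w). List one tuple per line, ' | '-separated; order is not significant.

Per-node cardinality:
  T → 4
  T → 4
  π[x,w](T) → 4
  (T ∪ π[x,w](T)) → 8

== RESULT ==
x | w
p | s
p | s
s | p
s | p
s | q
s | q
s | s
s | s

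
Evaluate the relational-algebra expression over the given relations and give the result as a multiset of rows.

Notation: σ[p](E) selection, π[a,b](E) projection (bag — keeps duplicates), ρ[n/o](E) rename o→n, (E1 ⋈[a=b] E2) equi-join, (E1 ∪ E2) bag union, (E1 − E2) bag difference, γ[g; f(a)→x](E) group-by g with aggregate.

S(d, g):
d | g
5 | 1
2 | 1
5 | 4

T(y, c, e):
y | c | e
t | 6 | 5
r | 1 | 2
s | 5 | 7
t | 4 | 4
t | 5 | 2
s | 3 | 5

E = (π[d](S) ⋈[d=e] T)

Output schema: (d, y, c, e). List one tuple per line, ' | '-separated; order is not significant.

Subexpression sizes:
  S → 3
  π[d](S) → 3
  T → 6
  (π[d](S) ⋈[d=e] T) → 6

== RESULT ==
d | y | c | e
2 | r | 1 | 2
2 | t | 5 | 2
5 | s | 3 | 5
5 | s | 3 | 5
5 | t | 6 | 5
5 | t | 6 | 5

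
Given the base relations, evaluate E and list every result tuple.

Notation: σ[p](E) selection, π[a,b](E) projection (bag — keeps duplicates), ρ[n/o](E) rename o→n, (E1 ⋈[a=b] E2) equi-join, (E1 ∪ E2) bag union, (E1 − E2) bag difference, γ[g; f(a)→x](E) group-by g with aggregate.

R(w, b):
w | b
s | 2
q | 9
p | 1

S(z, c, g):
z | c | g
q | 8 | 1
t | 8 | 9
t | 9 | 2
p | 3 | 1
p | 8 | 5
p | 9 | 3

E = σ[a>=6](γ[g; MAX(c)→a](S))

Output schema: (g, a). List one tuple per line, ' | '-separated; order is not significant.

Per-node cardinality:
  S → 6
  γ[g; MAX(c)→a](S) → 5
  σ[a>=6](γ[g; MAX(c)→a](S)) → 5

== RESULT ==
g | a
1 | 8
2 | 9
3 | 9
5 | 8
9 | 8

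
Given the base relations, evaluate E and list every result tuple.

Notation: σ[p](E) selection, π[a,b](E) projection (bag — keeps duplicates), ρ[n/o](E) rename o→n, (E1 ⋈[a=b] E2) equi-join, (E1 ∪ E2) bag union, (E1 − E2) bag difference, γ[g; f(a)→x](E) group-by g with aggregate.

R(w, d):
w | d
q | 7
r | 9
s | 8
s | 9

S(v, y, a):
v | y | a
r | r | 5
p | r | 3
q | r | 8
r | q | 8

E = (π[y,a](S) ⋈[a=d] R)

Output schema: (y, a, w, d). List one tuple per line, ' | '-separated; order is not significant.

Subexpression sizes:
  S → 4
  π[y,a](S) → 4
  R → 4
  (π[y,a](S) ⋈[a=d] R) → 2

== RESULT ==
y | a | w | d
q | 8 | s | 8
r | 8 | s | 8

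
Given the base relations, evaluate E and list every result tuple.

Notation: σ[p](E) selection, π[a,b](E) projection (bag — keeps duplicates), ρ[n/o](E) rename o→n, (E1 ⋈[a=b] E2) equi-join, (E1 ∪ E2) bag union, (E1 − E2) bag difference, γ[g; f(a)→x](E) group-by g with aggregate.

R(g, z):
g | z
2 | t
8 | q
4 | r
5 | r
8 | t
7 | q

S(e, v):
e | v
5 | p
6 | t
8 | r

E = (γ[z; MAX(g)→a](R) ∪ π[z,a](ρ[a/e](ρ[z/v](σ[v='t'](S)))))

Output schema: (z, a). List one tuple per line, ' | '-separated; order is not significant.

Stepwise |·|:
  R → 6
  γ[z; MAX(g)→a](R) → 3
  S → 3
  σ[v='t'](S) → 1
  ρ[z/v](σ[v='t'](S)) → 1
  ρ[a/e](ρ[z/v](σ[v='t'](S))) → 1
  π[z,a](ρ[a/e](ρ[z/v](σ[v='t'](S)))) → 1
  (γ[z; MAX(g)→a](R) ∪ π[z,a](ρ[a/e](ρ[z/v](σ[v='t'](S))))) → 4

== RESULT ==
z | a
q | 8
r | 5
t | 6
t | 8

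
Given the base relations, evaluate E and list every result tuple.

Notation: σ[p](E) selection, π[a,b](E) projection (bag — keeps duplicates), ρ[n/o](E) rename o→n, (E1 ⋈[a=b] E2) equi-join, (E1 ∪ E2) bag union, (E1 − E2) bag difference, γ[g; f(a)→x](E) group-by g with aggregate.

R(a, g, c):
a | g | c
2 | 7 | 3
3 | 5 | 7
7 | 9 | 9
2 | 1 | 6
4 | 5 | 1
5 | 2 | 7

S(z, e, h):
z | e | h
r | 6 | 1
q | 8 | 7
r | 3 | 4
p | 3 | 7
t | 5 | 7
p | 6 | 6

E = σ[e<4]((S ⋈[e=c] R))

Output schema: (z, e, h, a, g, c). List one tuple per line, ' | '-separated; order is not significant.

Per-node cardinality:
  S → 6
  R → 6
  (S ⋈[e=c] R) → 4
  σ[e<4]((S ⋈[e=c] R)) → 2

== RESULT ==
z | e | h | a | g | c
p | 3 | 7 | 2 | 7 | 3
r | 3 | 4 | 2 | 7 | 3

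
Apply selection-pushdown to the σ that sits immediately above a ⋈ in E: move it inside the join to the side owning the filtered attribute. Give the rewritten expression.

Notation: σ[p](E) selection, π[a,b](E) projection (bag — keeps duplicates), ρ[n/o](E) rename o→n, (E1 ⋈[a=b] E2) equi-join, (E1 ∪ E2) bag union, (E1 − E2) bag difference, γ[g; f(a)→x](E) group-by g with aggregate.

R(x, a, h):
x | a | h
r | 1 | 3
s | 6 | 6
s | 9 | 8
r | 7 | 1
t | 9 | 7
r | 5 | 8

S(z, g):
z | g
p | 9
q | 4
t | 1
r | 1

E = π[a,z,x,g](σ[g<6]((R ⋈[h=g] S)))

σ filters on g, owned by the right side.
E' = π[a,z,x,g]((R ⋈[h=g] σ[g<6](S)))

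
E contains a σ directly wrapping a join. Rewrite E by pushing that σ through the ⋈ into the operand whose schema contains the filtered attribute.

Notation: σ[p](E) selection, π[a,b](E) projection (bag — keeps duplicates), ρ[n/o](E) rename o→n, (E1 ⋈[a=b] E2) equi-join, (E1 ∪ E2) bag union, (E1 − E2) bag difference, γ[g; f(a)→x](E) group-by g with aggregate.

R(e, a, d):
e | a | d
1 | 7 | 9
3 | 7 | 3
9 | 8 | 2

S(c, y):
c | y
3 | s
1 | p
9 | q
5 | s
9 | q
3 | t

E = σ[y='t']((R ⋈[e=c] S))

σ filters on y, owned by the right side.
E' = (R ⋈[e=c] σ[y='t'](S))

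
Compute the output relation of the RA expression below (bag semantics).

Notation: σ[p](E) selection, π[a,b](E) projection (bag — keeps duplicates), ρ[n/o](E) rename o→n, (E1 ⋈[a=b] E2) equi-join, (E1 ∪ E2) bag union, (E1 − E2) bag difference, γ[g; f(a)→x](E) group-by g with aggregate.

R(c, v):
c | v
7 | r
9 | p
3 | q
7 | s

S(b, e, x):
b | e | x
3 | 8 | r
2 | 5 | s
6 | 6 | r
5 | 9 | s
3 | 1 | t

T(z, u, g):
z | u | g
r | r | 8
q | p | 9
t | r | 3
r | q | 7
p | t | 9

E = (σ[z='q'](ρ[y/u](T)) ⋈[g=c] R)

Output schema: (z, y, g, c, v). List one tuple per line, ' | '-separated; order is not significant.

Subexpression sizes:
  T → 5
  ρ[y/u](T) → 5
  σ[z='q'](ρ[y/u](T)) → 1
  R → 4
  (σ[z='q'](ρ[y/u](T)) ⋈[g=c] R) → 1

== RESULT ==
z | y | g | c | v
q | p | 9 | 9 | p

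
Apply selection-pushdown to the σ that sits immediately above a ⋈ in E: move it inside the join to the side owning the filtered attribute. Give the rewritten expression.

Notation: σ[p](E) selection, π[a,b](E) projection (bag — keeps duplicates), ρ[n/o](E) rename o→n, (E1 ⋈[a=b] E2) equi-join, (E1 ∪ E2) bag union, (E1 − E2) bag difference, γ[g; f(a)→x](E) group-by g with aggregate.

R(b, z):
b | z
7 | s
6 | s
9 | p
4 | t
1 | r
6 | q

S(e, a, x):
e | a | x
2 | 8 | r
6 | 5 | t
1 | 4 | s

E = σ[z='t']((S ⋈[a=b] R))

σ filters on z, owned by the right side.
E' = (S ⋈[a=b] σ[z='t'](R))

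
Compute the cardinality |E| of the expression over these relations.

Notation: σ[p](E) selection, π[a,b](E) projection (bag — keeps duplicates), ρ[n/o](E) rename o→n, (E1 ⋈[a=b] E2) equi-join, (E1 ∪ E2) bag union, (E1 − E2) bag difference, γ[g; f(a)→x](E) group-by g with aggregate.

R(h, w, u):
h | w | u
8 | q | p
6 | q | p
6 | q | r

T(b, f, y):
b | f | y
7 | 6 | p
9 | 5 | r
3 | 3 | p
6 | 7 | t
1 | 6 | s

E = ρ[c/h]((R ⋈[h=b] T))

Per-node cardinality:
  R → 3
  T → 5
  (R ⋈[h=b] T) → 2
  ρ[c/h]((R ⋈[h=b] T)) → 2

|E| = 2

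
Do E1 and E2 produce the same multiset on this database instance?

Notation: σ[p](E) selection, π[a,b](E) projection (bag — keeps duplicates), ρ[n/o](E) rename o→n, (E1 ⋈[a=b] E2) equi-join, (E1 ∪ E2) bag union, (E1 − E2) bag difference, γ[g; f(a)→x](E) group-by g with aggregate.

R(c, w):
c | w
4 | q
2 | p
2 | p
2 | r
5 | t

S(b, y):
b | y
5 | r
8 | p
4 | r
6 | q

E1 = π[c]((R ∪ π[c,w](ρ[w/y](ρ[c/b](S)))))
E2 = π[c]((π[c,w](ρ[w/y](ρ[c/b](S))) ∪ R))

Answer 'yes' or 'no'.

E1 subexpression sizes:
  R → 5
  S → 4
  ρ[c/b](S) → 4
  ρ[w/y](ρ[c/b](S)) → 4
  π[c,w](ρ[w/y](ρ[c/b](S))) → 4
  (R ∪ π[c,w](ρ[w/y](ρ[c/b](S)))) → 9
  π[c]((R ∪ π[c,w](ρ[w/y](ρ[c/b](S))))) → 9
E2 subexpression sizes:
  S → 4
  ρ[c/b](S) → 4
  ρ[w/y](ρ[c/b](S)) → 4
  π[c,w](ρ[w/y](ρ[c/b](S))) → 4
  R → 5
  (π[c,w](ρ[w/y](ρ[c/b](S))) ∪ R) → 9
  π[c]((π[c,w](ρ[w/y](ρ[c/b](S))) ∪ R)) → 9

E1 and E2 produce the same multiset:
c
2
2
2
4
4
5
5
6
8

yes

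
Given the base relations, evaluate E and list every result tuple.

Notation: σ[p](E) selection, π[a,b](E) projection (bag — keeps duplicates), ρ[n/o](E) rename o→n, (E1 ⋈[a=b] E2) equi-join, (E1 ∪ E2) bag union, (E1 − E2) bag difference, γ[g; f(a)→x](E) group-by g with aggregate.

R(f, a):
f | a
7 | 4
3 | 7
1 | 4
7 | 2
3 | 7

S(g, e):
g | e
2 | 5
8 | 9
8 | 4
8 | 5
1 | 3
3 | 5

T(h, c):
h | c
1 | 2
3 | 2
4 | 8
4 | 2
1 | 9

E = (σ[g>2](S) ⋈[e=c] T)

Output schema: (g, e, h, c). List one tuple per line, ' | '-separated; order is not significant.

Per-node cardinality:
  S → 6
  σ[g>2](S) → 4
  T → 5
  (σ[g>2](S) ⋈[e=c] T) → 1

== RESULT ==
g | e | h | c
8 | 9 | 1 | 9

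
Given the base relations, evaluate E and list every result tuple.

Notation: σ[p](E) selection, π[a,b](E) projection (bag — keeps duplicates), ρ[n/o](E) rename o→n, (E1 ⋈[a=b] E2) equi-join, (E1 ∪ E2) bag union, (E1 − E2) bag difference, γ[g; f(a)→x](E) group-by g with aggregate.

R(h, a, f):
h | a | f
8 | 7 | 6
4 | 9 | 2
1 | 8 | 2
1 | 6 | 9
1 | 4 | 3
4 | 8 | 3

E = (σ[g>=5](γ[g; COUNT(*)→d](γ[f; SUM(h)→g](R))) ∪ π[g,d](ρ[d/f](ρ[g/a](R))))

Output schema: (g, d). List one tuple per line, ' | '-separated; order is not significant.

Stepwise |·|:
  R → 6
  γ[f; SUM(h)→g](R) → 4
  γ[g; COUNT(*)→d](γ[f; SUM(h)→g](R)) → 3
  σ[g>=5](γ[g; COUNT(*)→d](γ[f; SUM(h)→g](R))) → 2
  R → 6
  ρ[g/a](R) → 6
  ρ[d/f](ρ[g/a](R)) → 6
  π[g,d](ρ[d/f](ρ[g/a](R))) → 6
  (σ[g>=5](γ[g; COUNT(*)→d](γ[f; SUM(h)→g](R))) ∪ π[g,d](ρ[d/f](ρ[g/a](R)))) → 8

== RESULT ==
g | d
4 | 3
5 | 2
6 | 9
7 | 6
8 | 1
8 | 2
8 | 3
9 | 2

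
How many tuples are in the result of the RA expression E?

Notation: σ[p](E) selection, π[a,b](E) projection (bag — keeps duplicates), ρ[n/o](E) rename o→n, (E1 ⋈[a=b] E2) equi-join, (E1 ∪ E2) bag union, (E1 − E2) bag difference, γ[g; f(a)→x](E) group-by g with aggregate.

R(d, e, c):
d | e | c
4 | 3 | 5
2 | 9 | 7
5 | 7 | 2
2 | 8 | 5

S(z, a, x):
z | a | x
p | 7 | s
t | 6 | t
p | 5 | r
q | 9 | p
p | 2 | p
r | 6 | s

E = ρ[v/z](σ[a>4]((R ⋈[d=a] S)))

Row counts bottom-up:
  R → 4
  S → 6
  (R ⋈[d=a] S) → 3
  σ[a>4]((R ⋈[d=a] S)) → 1
  ρ[v/z](σ[a>4]((R ⋈[d=a] S))) → 1

|E| = 1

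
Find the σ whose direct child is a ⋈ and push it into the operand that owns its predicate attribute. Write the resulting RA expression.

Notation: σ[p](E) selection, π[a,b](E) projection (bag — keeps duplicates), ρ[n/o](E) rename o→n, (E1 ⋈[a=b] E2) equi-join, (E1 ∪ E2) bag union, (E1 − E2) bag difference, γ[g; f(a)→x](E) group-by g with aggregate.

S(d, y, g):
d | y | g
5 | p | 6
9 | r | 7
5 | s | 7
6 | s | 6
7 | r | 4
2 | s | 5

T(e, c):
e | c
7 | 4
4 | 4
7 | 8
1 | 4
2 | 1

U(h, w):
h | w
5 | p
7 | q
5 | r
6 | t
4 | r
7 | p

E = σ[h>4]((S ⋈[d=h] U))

σ filters on h, owned by the right side.
E' = (S ⋈[d=h] σ[h>4](U))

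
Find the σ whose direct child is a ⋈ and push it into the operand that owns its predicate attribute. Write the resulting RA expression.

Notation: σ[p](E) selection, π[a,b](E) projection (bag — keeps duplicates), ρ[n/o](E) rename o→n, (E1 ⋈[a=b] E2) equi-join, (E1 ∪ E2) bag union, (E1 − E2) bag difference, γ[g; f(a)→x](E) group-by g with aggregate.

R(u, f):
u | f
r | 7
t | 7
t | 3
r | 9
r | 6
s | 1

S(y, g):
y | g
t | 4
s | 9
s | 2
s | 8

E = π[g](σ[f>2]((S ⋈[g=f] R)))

σ filters on f, owned by the right side.
E' = π[g]((S ⋈[g=f] σ[f>2](R)))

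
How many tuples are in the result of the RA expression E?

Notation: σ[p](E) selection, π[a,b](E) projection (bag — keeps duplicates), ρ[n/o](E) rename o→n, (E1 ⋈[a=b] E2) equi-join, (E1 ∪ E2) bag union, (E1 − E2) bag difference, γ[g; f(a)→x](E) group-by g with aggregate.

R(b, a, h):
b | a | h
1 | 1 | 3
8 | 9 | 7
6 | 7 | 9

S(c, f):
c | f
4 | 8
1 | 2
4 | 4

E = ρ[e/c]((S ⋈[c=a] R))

Row counts bottom-up:
  S → 3
  R → 3
  (S ⋈[c=a] R) → 1
  ρ[e/c]((S ⋈[c=a] R)) → 1

|E| = 1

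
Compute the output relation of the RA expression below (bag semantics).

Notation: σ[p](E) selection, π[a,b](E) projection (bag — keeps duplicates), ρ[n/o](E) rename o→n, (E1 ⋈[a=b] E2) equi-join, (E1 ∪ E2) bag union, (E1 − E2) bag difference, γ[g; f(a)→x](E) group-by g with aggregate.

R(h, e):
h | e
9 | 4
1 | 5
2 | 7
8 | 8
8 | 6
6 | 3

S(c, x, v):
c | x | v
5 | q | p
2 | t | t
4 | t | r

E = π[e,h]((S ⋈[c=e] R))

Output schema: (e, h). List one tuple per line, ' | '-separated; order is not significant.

Stepwise |·|:
  S → 3
  R → 6
  (S ⋈[c=e] R) → 2
  π[e,h]((S ⋈[c=e] R)) → 2

== RESULT ==
e | h
4 | 9
5 | 1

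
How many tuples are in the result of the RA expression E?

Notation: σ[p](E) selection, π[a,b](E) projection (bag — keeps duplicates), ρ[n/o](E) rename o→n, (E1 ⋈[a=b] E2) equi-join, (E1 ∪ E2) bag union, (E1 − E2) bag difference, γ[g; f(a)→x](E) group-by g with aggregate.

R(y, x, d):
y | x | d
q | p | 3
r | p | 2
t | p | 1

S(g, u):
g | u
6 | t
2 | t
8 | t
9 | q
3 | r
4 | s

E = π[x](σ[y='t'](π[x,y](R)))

Per-node cardinality:
  R → 3
  π[x,y](R) → 3
  σ[y='t'](π[x,y](R)) → 1
  π[x](σ[y='t'](π[x,y](R))) → 1

|E| = 1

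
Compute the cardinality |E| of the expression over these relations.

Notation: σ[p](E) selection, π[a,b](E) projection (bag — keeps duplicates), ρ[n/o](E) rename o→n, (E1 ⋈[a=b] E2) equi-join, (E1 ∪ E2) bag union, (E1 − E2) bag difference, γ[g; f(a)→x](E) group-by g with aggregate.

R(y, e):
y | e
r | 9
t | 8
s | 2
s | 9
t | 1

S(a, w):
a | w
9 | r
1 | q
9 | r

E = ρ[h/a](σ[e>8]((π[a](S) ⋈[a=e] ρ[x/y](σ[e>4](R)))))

Stepwise |·|:
  S → 3
  π[a](S) → 3
  R → 5
  σ[e>4](R) → 3
  ρ[x/y](σ[e>4](R)) → 3
  (π[a](S) ⋈[a=e] ρ[x/y](σ[e>4](R))) → 4
  σ[e>8]((π[a](S) ⋈[a=e] ρ[x/y](σ[e>4](R)))) → 4
  ρ[h/a](σ[e>8]((π[a](S) ⋈[a=e] ρ[x/y](σ[e>4](R))))) → 4

|E| = 4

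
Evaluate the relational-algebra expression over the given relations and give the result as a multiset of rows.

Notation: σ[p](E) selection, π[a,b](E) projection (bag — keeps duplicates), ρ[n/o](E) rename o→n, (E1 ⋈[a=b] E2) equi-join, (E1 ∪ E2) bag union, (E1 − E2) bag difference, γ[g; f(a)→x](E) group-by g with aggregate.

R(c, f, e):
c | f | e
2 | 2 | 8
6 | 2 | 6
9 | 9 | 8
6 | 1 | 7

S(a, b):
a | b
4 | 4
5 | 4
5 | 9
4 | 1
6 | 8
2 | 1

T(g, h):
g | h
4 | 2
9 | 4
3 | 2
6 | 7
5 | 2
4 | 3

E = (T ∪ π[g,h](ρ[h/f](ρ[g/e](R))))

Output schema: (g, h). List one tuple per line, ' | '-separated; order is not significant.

Per-node cardinality:
  T → 6
  R → 4
  ρ[g/e](R) → 4
  ρ[h/f](ρ[g/e](R)) → 4
  π[g,h](ρ[h/f](ρ[g/e](R))) → 4
  (T ∪ π[g,h](ρ[h/f](ρ[g/e](R)))) → 10

== RESULT ==
g | h
3 | 2
4 | 2
4 | 3
5 | 2
6 | 2
6 | 7
7 | 1
8 | 2
8 | 9
9 | 4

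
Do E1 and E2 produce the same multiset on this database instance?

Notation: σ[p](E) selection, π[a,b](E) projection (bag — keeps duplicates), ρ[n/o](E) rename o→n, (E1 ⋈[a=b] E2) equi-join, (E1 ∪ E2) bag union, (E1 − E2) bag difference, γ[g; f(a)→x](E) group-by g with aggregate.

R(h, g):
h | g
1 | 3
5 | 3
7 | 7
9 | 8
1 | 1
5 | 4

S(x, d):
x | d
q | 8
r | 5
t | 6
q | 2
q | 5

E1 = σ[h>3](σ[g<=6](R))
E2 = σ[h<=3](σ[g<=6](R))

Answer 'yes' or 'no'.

E1 subexpression sizes:
  R → 6
  σ[g<=6](R) → 4
  σ[h>3](σ[g<=6](R)) → 2
E2 subexpression sizes:
  R → 6
  σ[g<=6](R) → 4
  σ[h<=3](σ[g<=6](R)) → 2

E1 result:
h | g
5 | 3
5 | 4
E2 result:
h | g
1 | 1
1 | 3
Witness: (5, 3) appears 1× in E1 but 0× in E2.

no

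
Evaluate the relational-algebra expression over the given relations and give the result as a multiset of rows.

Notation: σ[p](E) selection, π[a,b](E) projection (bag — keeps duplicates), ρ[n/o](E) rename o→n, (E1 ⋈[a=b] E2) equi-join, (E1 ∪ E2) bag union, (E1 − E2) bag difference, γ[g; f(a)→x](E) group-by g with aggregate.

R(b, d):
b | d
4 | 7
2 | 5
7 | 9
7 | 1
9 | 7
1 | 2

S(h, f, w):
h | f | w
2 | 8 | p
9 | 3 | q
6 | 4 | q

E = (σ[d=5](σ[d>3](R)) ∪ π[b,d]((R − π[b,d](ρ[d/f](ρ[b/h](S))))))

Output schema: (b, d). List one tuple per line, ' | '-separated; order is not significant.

Row counts bottom-up:
  R → 6
  σ[d>3](R) → 4
  σ[d=5](σ[d>3](R)) → 1
  R → 6
  S → 3
  ρ[b/h](S) → 3
  ρ[d/f](ρ[b/h](S)) → 3
  π[b,d](ρ[d/f](ρ[b/h](S))) → 3
  (R − π[b,d](ρ[d/f](ρ[b/h](S)))) → 6
  π[b,d]((R − π[b,d](ρ[d/f](ρ[b/h](S))))) → 6
  (σ[d=5](σ[d>3](R)) ∪ π[b,d]((R − π[b,d](ρ[d/f](ρ[b/h](S)))))) → 7

== RESULT ==
b | d
1 | 2
2 | 5
2 | 5
4 | 7
7 | 1
7 | 9
9 | 7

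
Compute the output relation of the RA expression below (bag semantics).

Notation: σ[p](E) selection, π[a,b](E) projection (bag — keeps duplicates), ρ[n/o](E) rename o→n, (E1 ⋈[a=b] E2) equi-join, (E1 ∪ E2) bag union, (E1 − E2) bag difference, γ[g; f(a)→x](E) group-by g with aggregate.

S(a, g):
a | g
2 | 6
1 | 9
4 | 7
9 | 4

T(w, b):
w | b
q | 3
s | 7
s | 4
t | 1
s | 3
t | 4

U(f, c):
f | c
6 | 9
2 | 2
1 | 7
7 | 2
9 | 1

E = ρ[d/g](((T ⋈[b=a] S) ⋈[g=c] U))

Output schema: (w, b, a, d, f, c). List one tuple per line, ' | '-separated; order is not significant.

Stepwise |·|:
  T → 6
  S → 4
  (T ⋈[b=a] S) → 3
  U → 5
  ((T ⋈[b=a] S) ⋈[g=c] U) → 3
  ρ[d/g](((T ⋈[b=a] S) ⋈[g=c] U)) → 3

== RESULT ==
w | b | a | d | f | c
s | 4 | 4 | 7 | 1 | 7
t | 1 | 1 | 9 | 6 | 9
t | 4 | 4 | 7 | 1 | 7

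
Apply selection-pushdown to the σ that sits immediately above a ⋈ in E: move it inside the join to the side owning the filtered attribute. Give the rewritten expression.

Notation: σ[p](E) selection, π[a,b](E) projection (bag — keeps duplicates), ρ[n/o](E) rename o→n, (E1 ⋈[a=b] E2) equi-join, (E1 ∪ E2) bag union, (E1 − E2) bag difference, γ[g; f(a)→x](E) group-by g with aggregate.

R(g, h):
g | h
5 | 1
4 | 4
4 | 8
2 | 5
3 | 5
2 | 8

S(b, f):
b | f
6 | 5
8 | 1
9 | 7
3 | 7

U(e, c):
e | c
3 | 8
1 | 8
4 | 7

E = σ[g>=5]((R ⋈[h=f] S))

σ filters on g, owned by the left side.
E' = (σ[g>=5](R) ⋈[h=f] S)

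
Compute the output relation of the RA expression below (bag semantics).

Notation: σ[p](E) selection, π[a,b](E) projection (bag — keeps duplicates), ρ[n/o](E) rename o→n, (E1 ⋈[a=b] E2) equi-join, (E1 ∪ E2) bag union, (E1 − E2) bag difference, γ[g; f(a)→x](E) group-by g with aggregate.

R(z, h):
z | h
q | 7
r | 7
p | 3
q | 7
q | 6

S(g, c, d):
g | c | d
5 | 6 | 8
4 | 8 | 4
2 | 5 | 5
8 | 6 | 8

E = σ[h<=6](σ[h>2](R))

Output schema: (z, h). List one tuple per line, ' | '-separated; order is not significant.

Stepwise |·|:
  R → 5
  σ[h>2](R) → 5
  σ[h<=6](σ[h>2](R)) → 2

== RESULT ==
z | h
p | 3
q | 6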